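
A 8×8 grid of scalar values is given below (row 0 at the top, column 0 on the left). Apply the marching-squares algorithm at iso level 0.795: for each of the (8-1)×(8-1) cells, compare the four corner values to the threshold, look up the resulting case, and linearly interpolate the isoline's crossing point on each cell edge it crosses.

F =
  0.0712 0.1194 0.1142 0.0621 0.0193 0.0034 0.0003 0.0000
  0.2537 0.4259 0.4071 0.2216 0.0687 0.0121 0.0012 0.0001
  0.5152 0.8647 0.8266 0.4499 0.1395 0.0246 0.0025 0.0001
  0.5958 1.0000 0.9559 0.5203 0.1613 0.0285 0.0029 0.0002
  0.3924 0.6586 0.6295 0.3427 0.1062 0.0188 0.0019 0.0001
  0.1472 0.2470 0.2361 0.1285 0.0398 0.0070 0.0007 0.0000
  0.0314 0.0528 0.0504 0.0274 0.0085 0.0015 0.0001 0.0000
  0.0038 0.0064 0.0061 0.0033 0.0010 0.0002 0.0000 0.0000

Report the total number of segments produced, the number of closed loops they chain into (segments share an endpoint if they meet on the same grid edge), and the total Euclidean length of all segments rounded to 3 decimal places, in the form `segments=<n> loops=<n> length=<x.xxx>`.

segments=8 loops=1 length=5.865

cell (1,0): code 0100 → (1.841,1.000)–(2.000,0.801)
cell (1,1): code 1100 → (1.925,2.000)–(1.841,1.000)
cell (1,2): code 1000 → (2.000,2.084)–(1.925,2.000)
cell (2,0): code 0110 → (2.000,0.801)–(3.000,0.493)
cell (2,2): code 1001 → (3.000,2.369)–(2.000,2.084)
cell (3,0): code 0010 → (3.000,0.493)–(3.600,1.000)
cell (3,1): code 0011 → (3.600,1.000)–(3.493,2.000)
cell (3,2): code 0001 → (3.493,2.000)–(3.000,2.369)
total: 8 segments, chained into 1 closed loop(s), length Σ = 5.865164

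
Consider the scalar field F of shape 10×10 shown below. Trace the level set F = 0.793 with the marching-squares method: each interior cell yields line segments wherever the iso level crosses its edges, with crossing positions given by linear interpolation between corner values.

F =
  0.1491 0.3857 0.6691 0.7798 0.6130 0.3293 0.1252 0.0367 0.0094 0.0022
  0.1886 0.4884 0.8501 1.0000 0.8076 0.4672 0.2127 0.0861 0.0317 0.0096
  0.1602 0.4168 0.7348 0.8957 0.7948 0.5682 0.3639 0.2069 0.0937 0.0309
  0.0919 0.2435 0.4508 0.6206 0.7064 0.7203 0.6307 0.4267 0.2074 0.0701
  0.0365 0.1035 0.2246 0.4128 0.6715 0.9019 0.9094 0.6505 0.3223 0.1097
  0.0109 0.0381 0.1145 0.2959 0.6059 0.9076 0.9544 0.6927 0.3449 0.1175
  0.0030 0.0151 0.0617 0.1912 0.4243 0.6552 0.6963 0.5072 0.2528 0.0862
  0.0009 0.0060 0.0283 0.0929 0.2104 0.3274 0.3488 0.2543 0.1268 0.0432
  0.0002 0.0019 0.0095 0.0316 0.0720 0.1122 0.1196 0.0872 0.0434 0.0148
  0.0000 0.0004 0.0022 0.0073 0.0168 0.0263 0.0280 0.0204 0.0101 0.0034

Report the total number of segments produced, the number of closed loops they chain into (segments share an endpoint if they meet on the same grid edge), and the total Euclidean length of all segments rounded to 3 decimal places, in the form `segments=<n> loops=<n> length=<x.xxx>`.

segments=18 loops=2 length=13.800

cell (0,1): code 0100 → (0.685,2.000)–(1.000,1.842)
cell (0,2): code 1100 → (0.060,3.000)–(0.685,2.000)
cell (0,3): code 1100 → (0.925,4.000)–(0.060,3.000)
cell (0,4): code 1000 → (1.000,4.043)–(0.925,4.000)
cell (1,1): code 0010 → (1.000,1.842)–(1.495,2.000)
cell (1,2): code 0111 → (1.495,2.000)–(2.000,2.362)
cell (1,4): code 1001 → (2.000,4.008)–(1.000,4.043)
cell (2,2): code 0010 → (2.000,2.362)–(2.373,3.000)
cell (2,3): code 0011 → (2.373,3.000)–(2.020,4.000)
cell (2,4): code 0001 → (2.020,4.000)–(2.000,4.008)
cell (3,4): code 0100 → (3.400,5.000)–(4.000,4.527)
cell (3,5): code 1100 → (3.582,6.000)–(3.400,5.000)
cell (3,6): code 1000 → (4.000,6.450)–(3.582,6.000)
cell (4,4): code 0110 → (4.000,4.527)–(5.000,4.620)
cell (4,6): code 1001 → (5.000,6.617)–(4.000,6.450)
cell (5,4): code 0010 → (5.000,4.620)–(5.454,5.000)
cell (5,5): code 0011 → (5.454,5.000)–(5.625,6.000)
cell (5,6): code 0001 → (5.625,6.000)–(5.000,6.617)
total: 18 segments, chained into 2 closed loop(s), length Σ = 13.800226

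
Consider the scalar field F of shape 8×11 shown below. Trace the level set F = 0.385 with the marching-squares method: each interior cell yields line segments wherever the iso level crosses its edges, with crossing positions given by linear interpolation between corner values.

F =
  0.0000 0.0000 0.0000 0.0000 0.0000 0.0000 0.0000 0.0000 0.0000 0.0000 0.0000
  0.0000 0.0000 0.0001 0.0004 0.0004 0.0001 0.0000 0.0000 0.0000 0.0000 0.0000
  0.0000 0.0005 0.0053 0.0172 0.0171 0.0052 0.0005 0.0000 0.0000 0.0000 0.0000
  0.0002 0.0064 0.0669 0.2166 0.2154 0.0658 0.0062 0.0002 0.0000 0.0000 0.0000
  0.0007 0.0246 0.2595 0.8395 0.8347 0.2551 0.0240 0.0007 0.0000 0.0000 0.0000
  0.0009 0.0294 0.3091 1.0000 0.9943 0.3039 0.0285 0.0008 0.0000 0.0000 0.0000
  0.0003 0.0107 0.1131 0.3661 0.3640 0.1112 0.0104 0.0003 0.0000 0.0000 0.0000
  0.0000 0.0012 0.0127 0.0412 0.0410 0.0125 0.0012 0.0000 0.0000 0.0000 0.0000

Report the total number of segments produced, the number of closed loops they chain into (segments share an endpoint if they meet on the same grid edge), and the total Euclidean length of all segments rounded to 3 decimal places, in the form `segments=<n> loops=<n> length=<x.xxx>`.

cell (3,2): code 0100 → (3.270,3.000)–(4.000,2.216)
cell (3,3): code 1100 → (3.274,4.000)–(3.270,3.000)
cell (3,4): code 1000 → (4.000,4.776)–(3.274,4.000)
cell (4,2): code 0110 → (4.000,2.216)–(5.000,2.110)
cell (4,4): code 1001 → (5.000,4.883)–(4.000,4.776)
cell (5,2): code 0010 → (5.000,2.110)–(5.970,3.000)
cell (5,3): code 0011 → (5.970,3.000)–(5.967,4.000)
cell (5,4): code 0001 → (5.967,4.000)–(5.000,4.883)
total: 8 segments, chained into 1 closed loop(s), length Σ = 8.770351

segments=8 loops=1 length=8.770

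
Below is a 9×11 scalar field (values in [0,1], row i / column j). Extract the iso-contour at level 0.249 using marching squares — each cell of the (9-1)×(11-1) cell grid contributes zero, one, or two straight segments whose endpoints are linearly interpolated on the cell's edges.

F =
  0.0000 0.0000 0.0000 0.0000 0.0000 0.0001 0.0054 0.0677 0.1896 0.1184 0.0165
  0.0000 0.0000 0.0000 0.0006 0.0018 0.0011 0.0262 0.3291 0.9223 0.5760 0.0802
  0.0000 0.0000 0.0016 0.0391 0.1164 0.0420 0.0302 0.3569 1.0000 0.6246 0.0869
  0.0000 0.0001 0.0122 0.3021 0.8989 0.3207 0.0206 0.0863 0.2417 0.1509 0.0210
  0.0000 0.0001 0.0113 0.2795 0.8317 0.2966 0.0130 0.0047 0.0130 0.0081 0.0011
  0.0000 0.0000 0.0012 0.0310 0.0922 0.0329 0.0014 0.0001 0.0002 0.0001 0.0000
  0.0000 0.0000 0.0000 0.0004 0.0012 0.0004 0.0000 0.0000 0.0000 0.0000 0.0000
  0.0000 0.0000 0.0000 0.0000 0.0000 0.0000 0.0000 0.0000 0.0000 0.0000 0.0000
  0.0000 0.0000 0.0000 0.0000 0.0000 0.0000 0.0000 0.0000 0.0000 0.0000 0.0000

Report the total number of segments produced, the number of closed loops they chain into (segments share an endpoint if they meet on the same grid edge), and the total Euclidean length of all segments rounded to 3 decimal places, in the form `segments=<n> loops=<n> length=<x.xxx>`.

segments=20 loops=2 length=17.077

cell (0,6): code 0100 → (0.694,7.000)–(1.000,6.736)
cell (0,7): code 1100 → (0.081,8.000)–(0.694,7.000)
cell (0,8): code 1100 → (0.285,9.000)–(0.081,8.000)
cell (0,9): code 1000 → (1.000,9.660)–(0.285,9.000)
cell (1,6): code 0110 → (1.000,6.736)–(2.000,6.670)
cell (1,9): code 1001 → (2.000,9.699)–(1.000,9.660)
cell (2,2): code 0100 → (2.798,3.000)–(3.000,2.817)
cell (2,3): code 1100 → (2.169,4.000)–(2.798,3.000)
cell (2,4): code 1100 → (2.743,5.000)–(2.169,4.000)
cell (2,5): code 1000 → (3.000,5.239)–(2.743,5.000)
cell (2,6): code 0010 → (2.000,6.670)–(2.399,7.000)
cell (2,7): code 0011 → (2.399,7.000)–(2.990,8.000)
cell (2,8): code 0011 → (2.990,8.000)–(2.793,9.000)
cell (2,9): code 0001 → (2.793,9.000)–(2.000,9.699)
cell (3,2): code 0110 → (3.000,2.817)–(4.000,2.886)
cell (3,5): code 1001 → (4.000,5.168)–(3.000,5.239)
cell (4,2): code 0010 → (4.000,2.886)–(4.123,3.000)
cell (4,3): code 0011 → (4.123,3.000)–(4.788,4.000)
cell (4,4): code 0011 → (4.788,4.000)–(4.181,5.000)
cell (4,5): code 0001 → (4.181,5.000)–(4.000,5.168)
total: 20 segments, chained into 2 closed loop(s), length Σ = 17.076538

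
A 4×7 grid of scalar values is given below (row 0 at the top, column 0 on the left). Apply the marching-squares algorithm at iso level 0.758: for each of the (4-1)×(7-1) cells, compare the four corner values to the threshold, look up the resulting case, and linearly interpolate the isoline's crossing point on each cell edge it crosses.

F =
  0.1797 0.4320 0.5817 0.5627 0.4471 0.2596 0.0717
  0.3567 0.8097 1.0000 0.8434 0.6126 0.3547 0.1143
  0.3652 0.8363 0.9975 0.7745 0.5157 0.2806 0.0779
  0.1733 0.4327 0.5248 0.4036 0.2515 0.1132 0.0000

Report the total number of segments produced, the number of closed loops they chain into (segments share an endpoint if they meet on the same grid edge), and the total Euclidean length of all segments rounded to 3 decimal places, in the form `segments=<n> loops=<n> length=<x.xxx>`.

cell (0,0): code 0100 → (0.863,1.000)–(1.000,0.886)
cell (0,1): code 1100 → (0.421,2.000)–(0.863,1.000)
cell (0,2): code 1100 → (0.696,3.000)–(0.421,2.000)
cell (0,3): code 1000 → (1.000,3.370)–(0.696,3.000)
cell (1,0): code 0110 → (1.000,0.886)–(2.000,0.834)
cell (1,3): code 1001 → (2.000,3.064)–(1.000,3.370)
cell (2,0): code 0010 → (2.000,0.834)–(2.194,1.000)
cell (2,1): code 0011 → (2.194,1.000)–(2.507,2.000)
cell (2,2): code 0011 → (2.507,2.000)–(2.044,3.000)
cell (2,3): code 0001 → (2.044,3.000)–(2.000,3.064)
total: 10 segments, chained into 1 closed loop(s), length Σ = 7.317162

segments=10 loops=1 length=7.317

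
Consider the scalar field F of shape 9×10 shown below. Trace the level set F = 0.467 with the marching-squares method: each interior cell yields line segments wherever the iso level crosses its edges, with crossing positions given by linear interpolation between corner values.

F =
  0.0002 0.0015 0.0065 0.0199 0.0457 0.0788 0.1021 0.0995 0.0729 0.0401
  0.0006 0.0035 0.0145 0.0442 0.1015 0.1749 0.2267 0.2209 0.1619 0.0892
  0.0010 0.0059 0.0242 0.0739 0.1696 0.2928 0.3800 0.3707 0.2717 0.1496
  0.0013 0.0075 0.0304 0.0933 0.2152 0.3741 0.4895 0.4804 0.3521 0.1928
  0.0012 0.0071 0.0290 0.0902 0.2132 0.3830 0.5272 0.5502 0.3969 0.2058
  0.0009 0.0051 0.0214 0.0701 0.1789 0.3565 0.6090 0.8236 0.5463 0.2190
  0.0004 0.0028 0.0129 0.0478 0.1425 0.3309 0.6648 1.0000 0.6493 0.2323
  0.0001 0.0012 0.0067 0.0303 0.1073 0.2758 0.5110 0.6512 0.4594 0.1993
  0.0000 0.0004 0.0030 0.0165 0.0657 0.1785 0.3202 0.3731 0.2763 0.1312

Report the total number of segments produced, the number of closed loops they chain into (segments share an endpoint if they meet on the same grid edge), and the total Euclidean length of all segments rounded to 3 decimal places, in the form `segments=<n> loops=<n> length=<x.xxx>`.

cell (2,5): code 0100 → (2.795,6.000)–(3.000,5.805)
cell (2,6): code 1100 → (2.878,7.000)–(2.795,6.000)
cell (2,7): code 1000 → (3.000,7.104)–(2.878,7.000)
cell (3,5): code 0110 → (3.000,5.805)–(4.000,5.583)
cell (3,7): code 1001 → (4.000,7.543)–(3.000,7.104)
cell (4,5): code 0110 → (4.000,5.583)–(5.000,5.438)
cell (4,7): code 1101 → (4.469,8.000)–(4.000,7.543)
cell (4,8): code 1000 → (5.000,8.242)–(4.469,8.000)
cell (5,5): code 0110 → (5.000,5.438)–(6.000,5.408)
cell (5,8): code 1001 → (6.000,8.437)–(5.000,8.242)
cell (6,5): code 0110 → (6.000,5.408)–(7.000,5.813)
cell (6,7): code 1011 → (7.000,7.960)–(6.960,8.000)
cell (6,8): code 0001 → (6.960,8.000)–(6.000,8.437)
cell (7,5): code 0010 → (7.000,5.813)–(7.231,6.000)
cell (7,6): code 0011 → (7.231,6.000)–(7.662,7.000)
cell (7,7): code 0001 → (7.662,7.000)–(7.000,7.960)
total: 16 segments, chained into 1 closed loop(s), length Σ = 12.575055

segments=16 loops=1 length=12.575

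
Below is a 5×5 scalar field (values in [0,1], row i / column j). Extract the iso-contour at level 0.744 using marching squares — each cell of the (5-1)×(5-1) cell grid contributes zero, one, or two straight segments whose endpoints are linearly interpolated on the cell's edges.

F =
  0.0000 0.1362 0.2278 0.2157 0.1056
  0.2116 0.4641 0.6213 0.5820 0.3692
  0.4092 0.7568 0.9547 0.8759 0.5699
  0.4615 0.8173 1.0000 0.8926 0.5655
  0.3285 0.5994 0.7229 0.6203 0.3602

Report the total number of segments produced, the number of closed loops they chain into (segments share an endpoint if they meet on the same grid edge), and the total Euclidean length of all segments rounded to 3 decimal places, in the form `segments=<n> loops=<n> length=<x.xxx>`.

segments=10 loops=1 length=8.204

cell (1,0): code 0100 → (1.956,1.000)–(2.000,0.963)
cell (1,1): code 1100 → (1.368,2.000)–(1.956,1.000)
cell (1,2): code 1100 → (1.551,3.000)–(1.368,2.000)
cell (1,3): code 1000 → (2.000,3.431)–(1.551,3.000)
cell (2,0): code 0110 → (2.000,0.963)–(3.000,0.794)
cell (2,3): code 1001 → (3.000,3.454)–(2.000,3.431)
cell (3,0): code 0010 → (3.000,0.794)–(3.336,1.000)
cell (3,1): code 0011 → (3.336,1.000)–(3.924,2.000)
cell (3,2): code 0011 → (3.924,2.000)–(3.546,3.000)
cell (3,3): code 0001 → (3.546,3.000)–(3.000,3.454)
total: 10 segments, chained into 1 closed loop(s), length Σ = 8.204168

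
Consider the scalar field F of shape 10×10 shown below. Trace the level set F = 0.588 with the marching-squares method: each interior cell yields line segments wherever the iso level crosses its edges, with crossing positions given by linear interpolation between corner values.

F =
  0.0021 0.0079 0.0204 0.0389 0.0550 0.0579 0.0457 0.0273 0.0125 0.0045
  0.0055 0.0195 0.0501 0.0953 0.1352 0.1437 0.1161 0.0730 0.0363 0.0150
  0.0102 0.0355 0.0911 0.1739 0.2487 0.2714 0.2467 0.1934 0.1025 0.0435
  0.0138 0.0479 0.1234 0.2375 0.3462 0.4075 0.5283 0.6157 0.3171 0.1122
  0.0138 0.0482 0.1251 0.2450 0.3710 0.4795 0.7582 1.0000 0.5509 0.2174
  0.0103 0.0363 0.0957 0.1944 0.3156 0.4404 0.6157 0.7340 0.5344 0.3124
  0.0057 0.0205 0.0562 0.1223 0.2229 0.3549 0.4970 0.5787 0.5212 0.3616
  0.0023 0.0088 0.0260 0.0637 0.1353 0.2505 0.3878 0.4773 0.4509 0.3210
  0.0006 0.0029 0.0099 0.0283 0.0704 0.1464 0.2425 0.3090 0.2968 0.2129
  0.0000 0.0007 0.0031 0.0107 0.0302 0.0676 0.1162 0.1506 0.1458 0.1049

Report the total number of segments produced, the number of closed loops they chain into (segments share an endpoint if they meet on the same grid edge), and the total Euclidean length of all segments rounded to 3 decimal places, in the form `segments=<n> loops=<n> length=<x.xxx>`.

segments=10 loops=1 length=8.236

cell (2,6): code 0100 → (2.934,7.000)–(3.000,6.683)
cell (2,7): code 1000 → (3.000,7.093)–(2.934,7.000)
cell (3,5): code 0100 → (3.260,6.000)–(4.000,5.389)
cell (3,6): code 1110 → (3.000,6.683)–(3.260,6.000)
cell (3,7): code 1001 → (4.000,7.917)–(3.000,7.093)
cell (4,5): code 0110 → (4.000,5.389)–(5.000,5.842)
cell (4,7): code 1001 → (5.000,7.731)–(4.000,7.917)
cell (5,5): code 0010 → (5.000,5.842)–(5.233,6.000)
cell (5,6): code 0011 → (5.233,6.000)–(5.940,7.000)
cell (5,7): code 0001 → (5.940,7.000)–(5.000,7.731)
total: 10 segments, chained into 1 closed loop(s), length Σ = 8.236224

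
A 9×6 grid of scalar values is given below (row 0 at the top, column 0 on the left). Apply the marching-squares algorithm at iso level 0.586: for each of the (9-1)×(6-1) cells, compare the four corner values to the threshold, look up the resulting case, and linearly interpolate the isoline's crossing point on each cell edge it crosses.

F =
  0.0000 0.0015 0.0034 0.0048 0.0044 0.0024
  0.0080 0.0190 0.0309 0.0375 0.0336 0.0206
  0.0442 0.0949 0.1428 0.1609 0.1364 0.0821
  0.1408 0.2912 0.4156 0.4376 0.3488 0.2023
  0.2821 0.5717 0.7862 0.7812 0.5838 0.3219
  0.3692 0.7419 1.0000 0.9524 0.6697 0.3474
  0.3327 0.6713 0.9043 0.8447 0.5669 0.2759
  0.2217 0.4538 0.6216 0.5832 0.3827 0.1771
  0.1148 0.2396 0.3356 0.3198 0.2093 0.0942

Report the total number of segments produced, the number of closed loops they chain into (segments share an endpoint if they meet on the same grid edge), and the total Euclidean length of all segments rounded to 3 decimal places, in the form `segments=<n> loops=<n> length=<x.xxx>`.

cell (3,1): code 0100 → (3.460,2.000)–(4.000,1.067)
cell (3,2): code 1100 → (3.432,3.000)–(3.460,2.000)
cell (3,3): code 1000 → (4.000,3.989)–(3.432,3.000)
cell (4,0): code 0100 → (4.084,1.000)–(5.000,0.582)
cell (4,1): code 1110 → (4.000,1.067)–(4.084,1.000)
cell (4,3): code 1101 → (4.026,4.000)–(4.000,3.989)
cell (4,4): code 1000 → (5.000,4.260)–(4.026,4.000)
cell (5,0): code 0110 → (5.000,0.582)–(6.000,0.748)
cell (5,3): code 1011 → (6.000,3.931)–(5.814,4.000)
cell (5,4): code 0001 → (5.814,4.000)–(5.000,4.260)
cell (6,0): code 0010 → (6.000,0.748)–(6.392,1.000)
cell (6,1): code 0111 → (6.392,1.000)–(7.000,1.788)
cell (6,2): code 1011 → (7.000,2.927)–(6.989,3.000)
cell (6,3): code 0001 → (6.989,3.000)–(6.000,3.931)
cell (7,1): code 0010 → (7.000,1.788)–(7.124,2.000)
cell (7,2): code 0001 → (7.124,2.000)–(7.000,2.927)
total: 16 segments, chained into 1 closed loop(s), length Σ = 11.511149

segments=16 loops=1 length=11.511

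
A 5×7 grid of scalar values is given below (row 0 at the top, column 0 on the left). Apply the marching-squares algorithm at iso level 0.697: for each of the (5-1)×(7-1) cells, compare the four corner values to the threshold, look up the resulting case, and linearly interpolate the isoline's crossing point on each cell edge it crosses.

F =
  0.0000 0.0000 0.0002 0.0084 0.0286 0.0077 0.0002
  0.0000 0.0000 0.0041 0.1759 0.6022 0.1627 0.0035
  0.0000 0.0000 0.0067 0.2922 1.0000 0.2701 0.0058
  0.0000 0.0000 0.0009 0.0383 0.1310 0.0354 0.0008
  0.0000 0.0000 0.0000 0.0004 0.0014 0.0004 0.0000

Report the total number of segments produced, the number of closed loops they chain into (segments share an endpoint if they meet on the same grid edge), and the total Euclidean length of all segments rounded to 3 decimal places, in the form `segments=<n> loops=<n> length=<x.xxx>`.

segments=4 loops=1 length=2.835

cell (1,3): code 0100 → (1.238,4.000)–(2.000,3.572)
cell (1,4): code 1000 → (2.000,4.415)–(1.238,4.000)
cell (2,3): code 0010 → (2.000,3.572)–(2.349,4.000)
cell (2,4): code 0001 → (2.349,4.000)–(2.000,4.415)
total: 4 segments, chained into 1 closed loop(s), length Σ = 2.835459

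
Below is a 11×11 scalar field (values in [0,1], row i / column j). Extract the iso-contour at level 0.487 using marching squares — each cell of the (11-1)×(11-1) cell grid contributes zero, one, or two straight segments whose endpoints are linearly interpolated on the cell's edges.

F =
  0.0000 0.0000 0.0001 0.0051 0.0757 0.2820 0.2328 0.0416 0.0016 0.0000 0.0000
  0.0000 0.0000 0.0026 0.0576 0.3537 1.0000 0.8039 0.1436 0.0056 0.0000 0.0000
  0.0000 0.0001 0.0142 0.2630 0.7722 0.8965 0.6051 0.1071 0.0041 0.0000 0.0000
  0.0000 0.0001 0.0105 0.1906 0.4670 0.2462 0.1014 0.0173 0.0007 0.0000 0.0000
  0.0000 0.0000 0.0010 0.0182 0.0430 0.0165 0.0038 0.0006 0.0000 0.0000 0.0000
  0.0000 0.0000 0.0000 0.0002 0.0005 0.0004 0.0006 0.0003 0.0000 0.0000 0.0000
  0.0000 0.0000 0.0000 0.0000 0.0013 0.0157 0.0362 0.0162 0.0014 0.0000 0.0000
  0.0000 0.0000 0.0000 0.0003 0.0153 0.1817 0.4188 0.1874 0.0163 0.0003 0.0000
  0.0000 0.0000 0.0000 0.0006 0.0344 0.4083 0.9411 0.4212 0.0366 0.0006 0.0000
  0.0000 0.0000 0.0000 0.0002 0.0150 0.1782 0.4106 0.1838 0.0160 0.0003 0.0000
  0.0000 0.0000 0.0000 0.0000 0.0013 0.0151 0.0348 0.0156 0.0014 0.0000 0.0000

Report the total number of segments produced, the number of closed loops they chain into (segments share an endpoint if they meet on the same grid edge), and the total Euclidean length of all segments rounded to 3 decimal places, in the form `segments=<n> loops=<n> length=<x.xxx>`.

segments=14 loops=2 length=13.529

cell (0,4): code 0100 → (0.286,5.000)–(1.000,4.206)
cell (0,5): code 1100 → (0.445,6.000)–(0.286,5.000)
cell (0,6): code 1000 → (1.000,6.480)–(0.445,6.000)
cell (1,3): code 0100 → (1.319,4.000)–(2.000,3.440)
cell (1,4): code 1110 → (1.000,4.206)–(1.319,4.000)
cell (1,6): code 1001 → (2.000,6.237)–(1.000,6.480)
cell (2,3): code 0010 → (2.000,3.440)–(2.934,4.000)
cell (2,4): code 0011 → (2.934,4.000)–(2.630,5.000)
cell (2,5): code 0011 → (2.630,5.000)–(2.234,6.000)
cell (2,6): code 0001 → (2.234,6.000)–(2.000,6.237)
cell (7,5): code 0100 → (7.131,6.000)–(8.000,5.148)
cell (7,6): code 1000 → (8.000,6.873)–(7.131,6.000)
cell (8,5): code 0010 → (8.000,5.148)–(8.856,6.000)
cell (8,6): code 0001 → (8.856,6.000)–(8.000,6.873)
total: 14 segments, chained into 2 closed loop(s), length Σ = 13.529296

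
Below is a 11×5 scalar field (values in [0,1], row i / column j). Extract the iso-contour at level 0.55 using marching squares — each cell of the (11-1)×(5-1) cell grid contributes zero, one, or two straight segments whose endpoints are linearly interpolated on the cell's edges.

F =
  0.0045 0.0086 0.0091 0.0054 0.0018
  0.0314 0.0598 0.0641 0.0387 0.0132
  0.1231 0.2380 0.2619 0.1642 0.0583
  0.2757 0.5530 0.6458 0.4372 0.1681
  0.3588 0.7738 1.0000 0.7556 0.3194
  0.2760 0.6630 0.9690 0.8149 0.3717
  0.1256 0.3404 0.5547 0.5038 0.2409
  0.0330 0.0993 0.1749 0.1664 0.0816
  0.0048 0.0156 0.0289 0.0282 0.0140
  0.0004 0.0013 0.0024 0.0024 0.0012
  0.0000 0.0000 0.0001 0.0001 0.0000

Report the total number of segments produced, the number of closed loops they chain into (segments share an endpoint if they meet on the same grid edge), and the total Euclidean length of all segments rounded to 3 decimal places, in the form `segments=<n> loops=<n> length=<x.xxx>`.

cell (2,0): code 0100 → (2.990,1.000)–(3.000,0.989)
cell (2,1): code 1100 → (2.750,2.000)–(2.990,1.000)
cell (2,2): code 1000 → (3.000,2.459)–(2.750,2.000)
cell (3,0): code 0110 → (3.000,0.989)–(4.000,0.461)
cell (3,2): code 1101 → (3.354,3.000)–(3.000,2.459)
cell (3,3): code 1000 → (4.000,3.471)–(3.354,3.000)
cell (4,0): code 0110 → (4.000,0.461)–(5.000,0.708)
cell (4,3): code 1001 → (5.000,3.598)–(4.000,3.471)
cell (5,0): code 0010 → (5.000,0.708)–(5.350,1.000)
cell (5,1): code 0111 → (5.350,1.000)–(6.000,1.978)
cell (5,2): code 1011 → (6.000,2.092)–(5.851,3.000)
cell (5,3): code 0001 → (5.851,3.000)–(5.000,3.598)
cell (6,1): code 0010 → (6.000,1.978)–(6.012,2.000)
cell (6,2): code 0001 → (6.012,2.000)–(6.000,2.092)
total: 14 segments, chained into 1 closed loop(s), length Σ = 9.889156

segments=14 loops=1 length=9.889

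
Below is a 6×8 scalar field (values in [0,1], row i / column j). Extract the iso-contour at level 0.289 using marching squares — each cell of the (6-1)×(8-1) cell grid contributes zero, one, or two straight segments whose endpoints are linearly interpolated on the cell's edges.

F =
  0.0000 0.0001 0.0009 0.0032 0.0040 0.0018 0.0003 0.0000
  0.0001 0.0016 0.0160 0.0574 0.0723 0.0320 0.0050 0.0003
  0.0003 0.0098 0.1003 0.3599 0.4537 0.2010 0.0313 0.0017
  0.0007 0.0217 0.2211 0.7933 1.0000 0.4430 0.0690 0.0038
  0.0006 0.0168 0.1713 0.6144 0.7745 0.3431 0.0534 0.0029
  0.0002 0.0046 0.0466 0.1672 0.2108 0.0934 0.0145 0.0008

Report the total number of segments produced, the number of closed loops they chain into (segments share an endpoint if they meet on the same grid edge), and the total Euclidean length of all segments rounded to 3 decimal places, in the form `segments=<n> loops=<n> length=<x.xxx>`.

segments=12 loops=1 length=10.147

cell (1,2): code 0100 → (1.766,3.000)–(2.000,2.727)
cell (1,3): code 1100 → (1.568,4.000)–(1.766,3.000)
cell (1,4): code 1000 → (2.000,4.652)–(1.568,4.000)
cell (2,2): code 0110 → (2.000,2.727)–(3.000,2.119)
cell (2,4): code 1101 → (2.364,5.000)–(2.000,4.652)
cell (2,5): code 1000 → (3.000,5.412)–(2.364,5.000)
cell (3,2): code 0110 → (3.000,2.119)–(4.000,2.266)
cell (3,5): code 1001 → (4.000,5.187)–(3.000,5.412)
cell (4,2): code 0010 → (4.000,2.266)–(4.728,3.000)
cell (4,3): code 0011 → (4.728,3.000)–(4.861,4.000)
cell (4,4): code 0011 → (4.861,4.000)–(4.217,5.000)
cell (4,5): code 0001 → (4.217,5.000)–(4.000,5.187)
total: 12 segments, chained into 1 closed loop(s), length Σ = 10.147171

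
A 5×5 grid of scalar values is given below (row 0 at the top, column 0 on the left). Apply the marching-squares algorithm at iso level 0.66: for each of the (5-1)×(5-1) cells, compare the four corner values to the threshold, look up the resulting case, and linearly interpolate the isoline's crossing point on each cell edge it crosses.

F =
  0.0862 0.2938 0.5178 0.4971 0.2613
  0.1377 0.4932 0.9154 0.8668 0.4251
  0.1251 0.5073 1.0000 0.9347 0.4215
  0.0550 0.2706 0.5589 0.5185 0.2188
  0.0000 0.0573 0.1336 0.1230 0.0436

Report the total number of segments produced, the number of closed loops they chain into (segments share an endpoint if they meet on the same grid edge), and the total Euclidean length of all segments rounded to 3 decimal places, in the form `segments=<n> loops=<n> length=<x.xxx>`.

segments=8 loops=1 length=7.512

cell (0,1): code 0100 → (0.358,2.000)–(1.000,1.395)
cell (0,2): code 1100 → (0.441,3.000)–(0.358,2.000)
cell (0,3): code 1000 → (1.000,3.468)–(0.441,3.000)
cell (1,1): code 0110 → (1.000,1.395)–(2.000,1.310)
cell (1,3): code 1001 → (2.000,3.535)–(1.000,3.468)
cell (2,1): code 0010 → (2.000,1.310)–(2.771,2.000)
cell (2,2): code 0011 → (2.771,2.000)–(2.660,3.000)
cell (2,3): code 0001 → (2.660,3.000)–(2.000,3.535)
total: 8 segments, chained into 1 closed loop(s), length Σ = 7.511588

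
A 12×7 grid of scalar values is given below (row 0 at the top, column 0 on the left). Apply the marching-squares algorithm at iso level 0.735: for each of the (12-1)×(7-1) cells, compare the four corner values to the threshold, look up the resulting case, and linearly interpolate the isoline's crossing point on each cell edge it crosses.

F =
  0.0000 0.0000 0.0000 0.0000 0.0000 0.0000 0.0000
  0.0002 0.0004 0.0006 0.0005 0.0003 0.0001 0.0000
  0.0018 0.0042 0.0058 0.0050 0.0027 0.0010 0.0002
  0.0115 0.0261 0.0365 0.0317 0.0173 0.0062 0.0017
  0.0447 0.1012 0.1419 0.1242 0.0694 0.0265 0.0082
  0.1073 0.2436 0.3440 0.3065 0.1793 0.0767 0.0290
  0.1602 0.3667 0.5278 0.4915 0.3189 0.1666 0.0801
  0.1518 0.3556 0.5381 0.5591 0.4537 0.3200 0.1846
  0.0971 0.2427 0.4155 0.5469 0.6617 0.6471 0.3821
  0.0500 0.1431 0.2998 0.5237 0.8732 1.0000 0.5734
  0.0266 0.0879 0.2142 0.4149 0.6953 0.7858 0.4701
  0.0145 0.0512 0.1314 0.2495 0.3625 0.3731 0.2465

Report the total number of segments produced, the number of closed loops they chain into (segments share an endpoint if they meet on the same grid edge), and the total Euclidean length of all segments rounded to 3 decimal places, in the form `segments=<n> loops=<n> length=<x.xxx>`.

cell (8,3): code 0100 → (8.347,4.000)–(9.000,3.605)
cell (8,4): code 1100 → (8.249,5.000)–(8.347,4.000)
cell (8,5): code 1000 → (9.000,5.621)–(8.249,5.000)
cell (9,3): code 0010 → (9.000,3.605)–(9.777,4.000)
cell (9,4): code 0111 → (9.777,4.000)–(10.000,4.439)
cell (9,5): code 1001 → (10.000,5.161)–(9.000,5.621)
cell (10,4): code 0010 → (10.000,4.439)–(10.123,5.000)
cell (10,5): code 0001 → (10.123,5.000)–(10.000,5.161)
total: 8 segments, chained into 1 closed loop(s), length Σ = 5.985019

segments=8 loops=1 length=5.985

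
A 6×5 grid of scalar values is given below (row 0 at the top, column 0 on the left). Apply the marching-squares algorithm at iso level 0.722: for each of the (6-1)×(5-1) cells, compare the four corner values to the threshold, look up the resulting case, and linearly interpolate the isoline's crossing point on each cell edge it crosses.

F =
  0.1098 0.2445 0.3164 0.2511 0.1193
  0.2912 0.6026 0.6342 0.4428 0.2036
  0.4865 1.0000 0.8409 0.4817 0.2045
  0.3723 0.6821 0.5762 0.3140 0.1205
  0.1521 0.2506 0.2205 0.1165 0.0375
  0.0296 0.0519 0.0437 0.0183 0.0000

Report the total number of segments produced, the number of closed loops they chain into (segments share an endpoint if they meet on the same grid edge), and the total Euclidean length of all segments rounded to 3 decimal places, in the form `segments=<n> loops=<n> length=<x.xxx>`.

segments=6 loops=1 length=5.229

cell (1,0): code 0100 → (1.300,1.000)–(2.000,0.459)
cell (1,1): code 1100 → (1.425,2.000)–(1.300,1.000)
cell (1,2): code 1000 → (2.000,2.331)–(1.425,2.000)
cell (2,0): code 0010 → (2.000,0.459)–(2.874,1.000)
cell (2,1): code 0011 → (2.874,1.000)–(2.449,2.000)
cell (2,2): code 0001 → (2.449,2.000)–(2.000,2.331)
total: 6 segments, chained into 1 closed loop(s), length Σ = 5.229105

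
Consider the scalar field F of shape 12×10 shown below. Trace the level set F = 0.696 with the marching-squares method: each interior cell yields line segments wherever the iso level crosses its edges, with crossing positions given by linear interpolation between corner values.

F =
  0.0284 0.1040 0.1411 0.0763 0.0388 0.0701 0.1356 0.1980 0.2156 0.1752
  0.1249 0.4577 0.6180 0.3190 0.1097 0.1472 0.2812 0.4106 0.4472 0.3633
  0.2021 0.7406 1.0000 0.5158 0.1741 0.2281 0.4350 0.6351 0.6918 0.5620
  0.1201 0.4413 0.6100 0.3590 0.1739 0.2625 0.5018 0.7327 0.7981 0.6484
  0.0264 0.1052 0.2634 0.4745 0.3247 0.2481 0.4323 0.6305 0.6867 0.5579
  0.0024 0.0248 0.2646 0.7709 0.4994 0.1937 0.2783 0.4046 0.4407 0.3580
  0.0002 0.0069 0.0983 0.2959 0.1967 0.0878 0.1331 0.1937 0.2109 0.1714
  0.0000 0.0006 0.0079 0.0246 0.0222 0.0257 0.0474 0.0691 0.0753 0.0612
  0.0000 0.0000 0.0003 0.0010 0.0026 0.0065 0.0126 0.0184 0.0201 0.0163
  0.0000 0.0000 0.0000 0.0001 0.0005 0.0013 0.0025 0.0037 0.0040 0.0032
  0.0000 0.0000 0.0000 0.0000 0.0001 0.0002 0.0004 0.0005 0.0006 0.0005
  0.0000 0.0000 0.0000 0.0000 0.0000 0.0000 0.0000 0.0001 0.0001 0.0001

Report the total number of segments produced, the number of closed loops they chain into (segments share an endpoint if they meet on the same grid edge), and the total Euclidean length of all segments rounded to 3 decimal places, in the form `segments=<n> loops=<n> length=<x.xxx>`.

cell (1,0): code 0100 → (1.842,1.000)–(2.000,0.917)
cell (1,1): code 1100 → (1.204,2.000)–(1.842,1.000)
cell (1,2): code 1000 → (2.000,2.628)–(1.204,2.000)
cell (2,0): code 0010 → (2.000,0.917)–(2.149,1.000)
cell (2,1): code 0011 → (2.149,1.000)–(2.779,2.000)
cell (2,2): code 0001 → (2.779,2.000)–(2.000,2.628)
cell (2,6): code 0100 → (2.624,7.000)–(3.000,6.841)
cell (2,7): code 1100 → (2.040,8.000)–(2.624,7.000)
cell (2,8): code 1000 → (3.000,8.682)–(2.040,8.000)
cell (3,6): code 0010 → (3.000,6.841)–(3.359,7.000)
cell (3,7): code 0011 → (3.359,7.000)–(3.917,8.000)
cell (3,8): code 0001 → (3.917,8.000)–(3.000,8.682)
cell (4,2): code 0100 → (4.747,3.000)–(5.000,2.852)
cell (4,3): code 1000 → (5.000,3.276)–(4.747,3.000)
cell (5,2): code 0010 → (5.000,2.852)–(5.158,3.000)
cell (5,3): code 0001 → (5.158,3.000)–(5.000,3.276)
total: 16 segments, chained into 3 closed loop(s), length Σ = 11.356985

segments=16 loops=3 length=11.357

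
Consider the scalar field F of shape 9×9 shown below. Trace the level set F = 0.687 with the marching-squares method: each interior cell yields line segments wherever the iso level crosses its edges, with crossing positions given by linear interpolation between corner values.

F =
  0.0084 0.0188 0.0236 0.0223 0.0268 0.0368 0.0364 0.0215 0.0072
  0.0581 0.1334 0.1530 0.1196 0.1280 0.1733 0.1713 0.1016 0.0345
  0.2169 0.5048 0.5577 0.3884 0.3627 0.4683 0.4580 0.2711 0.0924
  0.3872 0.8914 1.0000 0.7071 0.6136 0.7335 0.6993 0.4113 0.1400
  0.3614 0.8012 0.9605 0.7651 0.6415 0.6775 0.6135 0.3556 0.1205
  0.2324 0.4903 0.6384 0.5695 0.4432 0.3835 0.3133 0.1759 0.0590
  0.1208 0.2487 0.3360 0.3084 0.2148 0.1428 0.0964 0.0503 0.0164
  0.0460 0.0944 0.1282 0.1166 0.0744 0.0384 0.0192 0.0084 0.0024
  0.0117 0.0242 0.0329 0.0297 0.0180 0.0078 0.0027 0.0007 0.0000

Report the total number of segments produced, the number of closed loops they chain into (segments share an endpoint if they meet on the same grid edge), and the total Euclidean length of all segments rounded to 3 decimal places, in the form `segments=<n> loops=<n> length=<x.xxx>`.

cell (2,0): code 0100 → (2.471,1.000)–(3.000,0.595)
cell (2,1): code 1100 → (2.292,2.000)–(2.471,1.000)
cell (2,2): code 1100 → (2.937,3.000)–(2.292,2.000)
cell (2,3): code 1000 → (3.000,3.215)–(2.937,3.000)
cell (2,4): code 0100 → (2.825,5.000)–(3.000,4.612)
cell (2,5): code 1100 → (2.949,6.000)–(2.825,5.000)
cell (2,6): code 1000 → (3.000,6.043)–(2.949,6.000)
cell (3,0): code 0110 → (3.000,0.595)–(4.000,0.740)
cell (3,3): code 1001 → (4.000,3.632)–(3.000,3.215)
cell (3,4): code 0010 → (3.000,4.612)–(3.830,5.000)
cell (3,5): code 0011 → (3.830,5.000)–(3.143,6.000)
cell (3,6): code 0001 → (3.143,6.000)–(3.000,6.043)
cell (4,0): code 0010 → (4.000,0.740)–(4.367,1.000)
cell (4,1): code 0011 → (4.367,1.000)–(4.849,2.000)
cell (4,2): code 0011 → (4.849,2.000)–(4.399,3.000)
cell (4,3): code 0001 → (4.399,3.000)–(4.000,3.632)
total: 16 segments, chained into 2 closed loop(s), length Σ = 12.372835

segments=16 loops=2 length=12.373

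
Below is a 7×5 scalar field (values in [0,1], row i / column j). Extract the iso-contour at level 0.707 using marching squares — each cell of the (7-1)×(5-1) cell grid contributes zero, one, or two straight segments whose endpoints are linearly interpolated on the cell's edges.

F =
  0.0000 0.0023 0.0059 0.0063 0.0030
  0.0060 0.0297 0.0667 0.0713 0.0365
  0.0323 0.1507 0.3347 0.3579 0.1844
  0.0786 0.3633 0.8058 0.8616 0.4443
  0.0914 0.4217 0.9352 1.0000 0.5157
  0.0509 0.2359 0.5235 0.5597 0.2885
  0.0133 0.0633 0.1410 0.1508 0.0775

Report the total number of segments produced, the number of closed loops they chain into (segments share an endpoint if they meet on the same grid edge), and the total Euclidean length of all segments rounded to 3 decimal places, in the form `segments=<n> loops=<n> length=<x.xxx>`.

segments=8 loops=1 length=6.459

cell (2,1): code 0100 → (2.790,2.000)–(3.000,1.777)
cell (2,2): code 1100 → (2.693,3.000)–(2.790,2.000)
cell (2,3): code 1000 → (3.000,3.370)–(2.693,3.000)
cell (3,1): code 0110 → (3.000,1.777)–(4.000,1.556)
cell (3,3): code 1001 → (4.000,3.605)–(3.000,3.370)
cell (4,1): code 0010 → (4.000,1.556)–(4.554,2.000)
cell (4,2): code 0011 → (4.554,2.000)–(4.665,3.000)
cell (4,3): code 0001 → (4.665,3.000)–(4.000,3.605)
total: 8 segments, chained into 1 closed loop(s), length Σ = 6.459392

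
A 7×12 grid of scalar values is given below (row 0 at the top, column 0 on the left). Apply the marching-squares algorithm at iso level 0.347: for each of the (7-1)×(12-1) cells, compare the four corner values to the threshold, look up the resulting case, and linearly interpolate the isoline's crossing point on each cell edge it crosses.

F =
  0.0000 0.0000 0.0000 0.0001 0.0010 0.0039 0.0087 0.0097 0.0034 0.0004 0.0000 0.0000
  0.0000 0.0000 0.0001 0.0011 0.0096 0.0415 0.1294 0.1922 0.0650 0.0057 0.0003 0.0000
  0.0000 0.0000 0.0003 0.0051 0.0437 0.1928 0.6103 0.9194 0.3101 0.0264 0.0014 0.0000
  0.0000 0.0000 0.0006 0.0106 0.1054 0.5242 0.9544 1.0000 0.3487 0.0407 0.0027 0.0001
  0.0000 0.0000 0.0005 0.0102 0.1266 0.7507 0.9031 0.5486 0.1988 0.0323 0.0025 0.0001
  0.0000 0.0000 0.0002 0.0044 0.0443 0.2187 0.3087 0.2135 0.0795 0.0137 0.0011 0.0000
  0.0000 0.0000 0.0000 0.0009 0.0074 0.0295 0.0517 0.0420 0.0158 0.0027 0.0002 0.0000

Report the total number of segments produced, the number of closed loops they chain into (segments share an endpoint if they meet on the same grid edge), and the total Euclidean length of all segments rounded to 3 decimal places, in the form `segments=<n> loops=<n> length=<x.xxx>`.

segments=14 loops=1 length=11.380

cell (1,5): code 0100 → (1.452,6.000)–(2.000,5.369)
cell (1,6): code 1100 → (1.213,7.000)–(1.452,6.000)
cell (1,7): code 1000 → (2.000,7.939)–(1.213,7.000)
cell (2,4): code 0100 → (2.465,5.000)–(3.000,4.577)
cell (2,5): code 1110 → (2.000,5.369)–(2.465,5.000)
cell (2,7): code 1101 → (2.956,8.000)–(2.000,7.939)
cell (2,8): code 1000 → (3.000,8.006)–(2.956,8.000)
cell (3,4): code 0110 → (3.000,4.577)–(4.000,4.353)
cell (3,7): code 1011 → (4.000,7.576)–(3.011,8.000)
cell (3,8): code 0001 → (3.011,8.000)–(3.000,8.006)
cell (4,4): code 0010 → (4.000,4.353)–(4.759,5.000)
cell (4,5): code 0011 → (4.759,5.000)–(4.936,6.000)
cell (4,6): code 0011 → (4.936,6.000)–(4.602,7.000)
cell (4,7): code 0001 → (4.602,7.000)–(4.000,7.576)
total: 14 segments, chained into 1 closed loop(s), length Σ = 11.380245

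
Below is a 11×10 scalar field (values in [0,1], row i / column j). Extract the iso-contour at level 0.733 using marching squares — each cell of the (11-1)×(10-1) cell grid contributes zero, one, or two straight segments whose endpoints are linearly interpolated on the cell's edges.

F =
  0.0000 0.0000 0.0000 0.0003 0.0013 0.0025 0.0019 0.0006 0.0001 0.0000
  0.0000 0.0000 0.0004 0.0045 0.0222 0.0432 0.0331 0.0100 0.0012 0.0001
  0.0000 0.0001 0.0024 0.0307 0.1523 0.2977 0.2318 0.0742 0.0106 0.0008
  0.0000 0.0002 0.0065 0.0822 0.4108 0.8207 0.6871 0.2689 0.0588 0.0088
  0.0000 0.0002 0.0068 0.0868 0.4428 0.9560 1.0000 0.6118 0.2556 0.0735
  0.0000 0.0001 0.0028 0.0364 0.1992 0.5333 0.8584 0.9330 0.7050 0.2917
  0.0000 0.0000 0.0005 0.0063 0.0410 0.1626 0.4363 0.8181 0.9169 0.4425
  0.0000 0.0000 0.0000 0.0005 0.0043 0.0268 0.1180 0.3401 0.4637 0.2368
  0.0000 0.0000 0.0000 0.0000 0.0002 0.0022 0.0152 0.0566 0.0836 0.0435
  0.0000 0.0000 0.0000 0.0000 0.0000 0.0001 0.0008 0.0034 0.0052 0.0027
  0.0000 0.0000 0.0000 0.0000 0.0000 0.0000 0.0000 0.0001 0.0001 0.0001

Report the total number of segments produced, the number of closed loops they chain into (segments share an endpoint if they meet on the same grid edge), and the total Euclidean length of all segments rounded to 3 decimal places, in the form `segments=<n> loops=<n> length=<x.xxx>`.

cell (2,4): code 0100 → (2.832,5.000)–(3.000,4.786)
cell (2,5): code 1000 → (3.000,5.656)–(2.832,5.000)
cell (3,4): code 0110 → (3.000,4.786)–(4.000,4.565)
cell (3,5): code 1101 → (3.147,6.000)–(3.000,5.656)
cell (3,6): code 1000 → (4.000,6.688)–(3.147,6.000)
cell (4,4): code 0010 → (4.000,4.565)–(4.528,5.000)
cell (4,5): code 0111 → (4.528,5.000)–(5.000,5.614)
cell (4,6): code 1101 → (4.377,7.000)–(4.000,6.688)
cell (4,7): code 1000 → (5.000,7.877)–(4.377,7.000)
cell (5,5): code 0010 → (5.000,5.614)–(5.297,6.000)
cell (5,6): code 0111 → (5.297,6.000)–(6.000,6.777)
cell (5,7): code 1101 → (5.132,8.000)–(5.000,7.877)
cell (5,8): code 1000 → (6.000,8.388)–(5.132,8.000)
cell (6,6): code 0010 → (6.000,6.777)–(6.178,7.000)
cell (6,7): code 0011 → (6.178,7.000)–(6.406,8.000)
cell (6,8): code 0001 → (6.406,8.000)–(6.000,8.388)
total: 16 segments, chained into 1 closed loop(s), length Σ = 11.004510

segments=16 loops=1 length=11.005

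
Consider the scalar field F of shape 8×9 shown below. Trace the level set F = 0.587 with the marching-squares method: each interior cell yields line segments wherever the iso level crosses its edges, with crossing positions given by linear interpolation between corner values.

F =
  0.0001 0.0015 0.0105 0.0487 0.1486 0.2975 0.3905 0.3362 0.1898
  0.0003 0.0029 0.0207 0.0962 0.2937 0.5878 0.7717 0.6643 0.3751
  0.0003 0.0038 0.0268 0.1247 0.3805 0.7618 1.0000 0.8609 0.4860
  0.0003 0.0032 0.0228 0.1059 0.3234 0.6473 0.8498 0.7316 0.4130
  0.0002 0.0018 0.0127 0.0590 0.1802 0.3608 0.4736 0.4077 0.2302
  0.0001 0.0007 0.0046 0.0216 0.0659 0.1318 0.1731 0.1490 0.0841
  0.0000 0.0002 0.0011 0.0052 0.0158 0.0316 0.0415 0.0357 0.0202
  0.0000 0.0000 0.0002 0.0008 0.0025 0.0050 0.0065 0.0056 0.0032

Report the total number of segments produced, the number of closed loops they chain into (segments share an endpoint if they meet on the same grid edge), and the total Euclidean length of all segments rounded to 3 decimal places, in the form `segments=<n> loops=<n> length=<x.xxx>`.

cell (0,4): code 0100 → (0.997,5.000)–(1.000,4.997)
cell (0,5): code 1100 → (0.515,6.000)–(0.997,5.000)
cell (0,6): code 1100 → (0.764,7.000)–(0.515,6.000)
cell (0,7): code 1000 → (1.000,7.267)–(0.764,7.000)
cell (1,4): code 0110 → (1.000,4.997)–(2.000,4.542)
cell (1,7): code 1001 → (2.000,7.731)–(1.000,7.267)
cell (2,4): code 0110 → (2.000,4.542)–(3.000,4.814)
cell (2,7): code 1001 → (3.000,7.454)–(2.000,7.731)
cell (3,4): code 0010 → (3.000,4.814)–(3.210,5.000)
cell (3,5): code 0011 → (3.210,5.000)–(3.699,6.000)
cell (3,6): code 0011 → (3.699,6.000)–(3.446,7.000)
cell (3,7): code 0001 → (3.446,7.000)–(3.000,7.454)
total: 12 segments, chained into 1 closed loop(s), length Σ = 9.837403

segments=12 loops=1 length=9.837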